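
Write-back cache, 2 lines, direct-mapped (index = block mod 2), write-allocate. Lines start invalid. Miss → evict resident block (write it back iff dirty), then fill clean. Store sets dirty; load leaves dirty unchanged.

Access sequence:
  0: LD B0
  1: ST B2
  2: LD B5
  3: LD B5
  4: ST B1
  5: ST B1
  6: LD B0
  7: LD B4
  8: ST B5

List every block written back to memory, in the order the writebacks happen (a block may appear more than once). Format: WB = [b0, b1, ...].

WB = [2, 1]

0: R B0 -> L0 miss  d=-]
1: W B2 -> L0 miss  d=D]
2: R B5 -> L1 miss  d=-]
3: R B5 -> L1 hit  d=-]
4: W B1 -> L1 miss  d=D]
5: W B1 -> L1 hit  d=D]
6: R B0 -> L0 miss wb->B2  d=-]
7: R B4 -> L0 miss  d=-]
8: W B5 -> L1 miss wb->B1  d=D]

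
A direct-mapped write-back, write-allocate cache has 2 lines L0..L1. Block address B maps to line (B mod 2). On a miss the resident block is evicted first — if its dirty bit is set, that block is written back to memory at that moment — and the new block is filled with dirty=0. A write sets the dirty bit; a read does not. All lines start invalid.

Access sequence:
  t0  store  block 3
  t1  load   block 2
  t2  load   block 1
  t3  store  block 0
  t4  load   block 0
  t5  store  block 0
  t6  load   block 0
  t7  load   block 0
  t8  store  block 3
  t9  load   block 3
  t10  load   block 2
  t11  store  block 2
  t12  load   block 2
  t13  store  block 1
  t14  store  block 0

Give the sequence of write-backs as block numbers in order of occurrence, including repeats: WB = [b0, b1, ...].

0: W B3 -> L1 miss  d=D]
1: R B2 -> L0 miss  d=-]
2: R B1 -> L1 miss wb->B3  d=-]
3: W B0 -> L0 miss  d=D]
4: R B0 -> L0 hit  d=D]
5: W B0 -> L0 hit  d=D]
6: R B0 -> L0 hit  d=D]
7: R B0 -> L0 hit  d=D]
8: W B3 -> L1 miss  d=D]
9: R B3 -> L1 hit  d=D]
10: R B2 -> L0 miss wb->B0  d=-]
11: W B2 -> L0 hit  d=D]
12: R B2 -> L0 hit  d=D]
13: W B1 -> L1 miss wb->B3  d=D]
14: W B0 -> L0 miss wb->B2  d=D]

WB = [3, 0, 3, 2]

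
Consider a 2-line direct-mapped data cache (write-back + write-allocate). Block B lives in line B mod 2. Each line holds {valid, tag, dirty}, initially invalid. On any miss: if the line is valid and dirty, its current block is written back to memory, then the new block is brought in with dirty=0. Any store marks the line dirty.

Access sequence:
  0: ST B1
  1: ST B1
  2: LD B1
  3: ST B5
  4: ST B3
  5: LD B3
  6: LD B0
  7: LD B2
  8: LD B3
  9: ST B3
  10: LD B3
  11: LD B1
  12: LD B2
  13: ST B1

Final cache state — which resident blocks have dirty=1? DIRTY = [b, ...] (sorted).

DIRTY = [1]

  0 | W B1 → L1 miss [D]
  1 | W B1 → L1 hit [D]
  2 | R B1 → L1 hit [D]
  3 | W B5 → L1 miss wb→B1 [D]
  4 | W B3 → L1 miss wb→B5 [D]
  5 | R B3 → L1 hit [D]
  6 | R B0 → L0 miss [-]
  7 | R B2 → L0 miss [-]
  8 | R B3 → L1 hit [D]
  9 | W B3 → L1 hit [D]
  10 | R B3 → L1 hit [D]
  11 | R B1 → L1 miss wb→B3 [-]
  12 | R B2 → L0 hit [-]
  13 | W B1 → L1 hit [D]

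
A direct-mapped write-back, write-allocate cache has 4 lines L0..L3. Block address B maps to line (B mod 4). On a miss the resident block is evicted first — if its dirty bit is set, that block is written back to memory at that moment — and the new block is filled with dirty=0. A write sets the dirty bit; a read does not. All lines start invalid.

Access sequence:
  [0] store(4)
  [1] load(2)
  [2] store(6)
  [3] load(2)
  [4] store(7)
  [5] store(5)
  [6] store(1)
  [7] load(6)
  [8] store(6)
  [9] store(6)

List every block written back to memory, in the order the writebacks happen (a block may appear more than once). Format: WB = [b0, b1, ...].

0: W B4 → L0 miss [D]
1: R B2 → L2 miss [-]
2: W B6 → L2 miss [D]
3: R B2 → L2 miss wb→B6 [-]
4: W B7 → L3 miss [D]
5: W B5 → L1 miss [D]
6: W B1 → L1 miss wb→B5 [D]
7: R B6 → L2 miss [-]
8: W B6 → L2 hit [D]
9: W B6 → L2 hit [D]

WB = [6, 5]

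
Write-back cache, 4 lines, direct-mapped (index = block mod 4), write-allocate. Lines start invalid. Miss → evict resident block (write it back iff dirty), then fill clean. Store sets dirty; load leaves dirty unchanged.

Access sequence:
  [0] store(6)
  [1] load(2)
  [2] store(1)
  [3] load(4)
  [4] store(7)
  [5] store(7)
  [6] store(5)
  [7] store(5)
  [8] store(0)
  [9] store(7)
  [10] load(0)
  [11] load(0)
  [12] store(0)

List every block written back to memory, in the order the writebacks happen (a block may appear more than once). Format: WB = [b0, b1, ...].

WB = [6, 1]

0: W B6 → L2 miss [D]
1: R B2 → L2 miss wb→B6 [-]
2: W B1 → L1 miss [D]
3: R B4 → L0 miss [-]
4: W B7 → L3 miss [D]
5: W B7 → L3 hit [D]
6: W B5 → L1 miss wb→B1 [D]
7: W B5 → L1 hit [D]
8: W B0 → L0 miss [D]
9: W B7 → L3 hit [D]
10: R B0 → L0 hit [D]
11: R B0 → L0 hit [D]
12: W B0 → L0 hit [D]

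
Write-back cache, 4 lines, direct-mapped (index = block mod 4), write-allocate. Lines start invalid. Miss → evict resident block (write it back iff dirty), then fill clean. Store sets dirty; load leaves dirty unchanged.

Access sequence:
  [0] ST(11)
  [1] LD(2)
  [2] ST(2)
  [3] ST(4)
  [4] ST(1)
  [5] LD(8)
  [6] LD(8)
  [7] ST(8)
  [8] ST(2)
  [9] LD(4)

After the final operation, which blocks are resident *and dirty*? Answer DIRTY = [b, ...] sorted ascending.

0: W B11 -> L3 miss  d=D]
1: R B2 -> L2 miss  d=-]
2: W B2 -> L2 hit  d=D]
3: W B4 -> L0 miss  d=D]
4: W B1 -> L1 miss  d=D]
5: R B8 -> L0 miss wb->B4  d=-]
6: R B8 -> L0 hit  d=-]
7: W B8 -> L0 hit  d=D]
8: W B2 -> L2 hit  d=D]
9: R B4 -> L0 miss wb->B8  d=-]

DIRTY = [1, 2, 11]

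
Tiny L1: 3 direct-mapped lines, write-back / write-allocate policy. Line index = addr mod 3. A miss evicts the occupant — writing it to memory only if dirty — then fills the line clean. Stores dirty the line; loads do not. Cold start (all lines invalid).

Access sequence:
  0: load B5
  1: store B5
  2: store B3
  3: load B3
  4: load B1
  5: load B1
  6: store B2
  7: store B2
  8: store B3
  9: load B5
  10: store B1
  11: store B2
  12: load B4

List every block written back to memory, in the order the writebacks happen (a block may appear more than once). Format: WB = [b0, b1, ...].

WB = [5, 2, 1]

  0 | R B5 → L2 miss [-]
  1 | W B5 → L2 hit [D]
  2 | W B3 → L0 miss [D]
  3 | R B3 → L0 hit [D]
  4 | R B1 → L1 miss [-]
  5 | R B1 → L1 hit [-]
  6 | W B2 → L2 miss wb→B5 [D]
  7 | W B2 → L2 hit [D]
  8 | W B3 → L0 hit [D]
  9 | R B5 → L2 miss wb→B2 [-]
  10 | W B1 → L1 hit [D]
  11 | W B2 → L2 miss [D]
  12 | R B4 → L1 miss wb→B1 [-]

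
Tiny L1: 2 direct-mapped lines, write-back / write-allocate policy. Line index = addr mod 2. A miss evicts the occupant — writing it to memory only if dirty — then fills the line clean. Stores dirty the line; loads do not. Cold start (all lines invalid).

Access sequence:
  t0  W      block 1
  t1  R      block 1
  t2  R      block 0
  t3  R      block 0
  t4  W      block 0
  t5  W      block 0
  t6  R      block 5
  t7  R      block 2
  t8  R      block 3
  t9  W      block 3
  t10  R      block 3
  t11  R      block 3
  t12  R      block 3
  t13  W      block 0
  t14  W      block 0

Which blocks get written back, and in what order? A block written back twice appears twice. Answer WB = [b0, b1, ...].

WB = [1, 0]

0: W B1 → L1 miss [D]
1: R B1 → L1 hit [D]
2: R B0 → L0 miss [-]
3: R B0 → L0 hit [-]
4: W B0 → L0 hit [D]
5: W B0 → L0 hit [D]
6: R B5 → L1 miss wb→B1 [-]
7: R B2 → L0 miss wb→B0 [-]
8: R B3 → L1 miss [-]
9: W B3 → L1 hit [D]
10: R B3 → L1 hit [D]
11: R B3 → L1 hit [D]
12: R B3 → L1 hit [D]
13: W B0 → L0 miss [D]
14: W B0 → L0 hit [D]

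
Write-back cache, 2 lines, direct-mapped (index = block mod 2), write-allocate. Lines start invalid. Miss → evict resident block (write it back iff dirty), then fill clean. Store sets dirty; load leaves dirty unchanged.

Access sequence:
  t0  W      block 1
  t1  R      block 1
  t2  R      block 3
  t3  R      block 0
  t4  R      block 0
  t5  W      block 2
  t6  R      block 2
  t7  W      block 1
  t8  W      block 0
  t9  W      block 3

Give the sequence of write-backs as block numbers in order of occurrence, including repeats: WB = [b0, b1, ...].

WB = [1, 2, 1]

0: W B1 → L1 miss [D]
1: R B1 → L1 hit [D]
2: R B3 → L1 miss wb→B1 [-]
3: R B0 → L0 miss [-]
4: R B0 → L0 hit [-]
5: W B2 → L0 miss [D]
6: R B2 → L0 hit [D]
7: W B1 → L1 miss [D]
8: W B0 → L0 miss wb→B2 [D]
9: W B3 → L1 miss wb→B1 [D]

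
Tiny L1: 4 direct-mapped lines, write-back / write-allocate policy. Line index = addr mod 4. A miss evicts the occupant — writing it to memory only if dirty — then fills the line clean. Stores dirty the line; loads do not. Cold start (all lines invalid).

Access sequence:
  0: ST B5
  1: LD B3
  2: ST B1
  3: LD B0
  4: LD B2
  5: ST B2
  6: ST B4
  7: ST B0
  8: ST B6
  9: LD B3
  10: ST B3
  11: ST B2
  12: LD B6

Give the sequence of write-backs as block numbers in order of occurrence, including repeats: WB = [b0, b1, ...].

WB = [5, 4, 2, 6, 2]

  0 | W B5 → L1 miss [D]
  1 | R B3 → L3 miss [-]
  2 | W B1 → L1 miss wb→B5 [D]
  3 | R B0 → L0 miss [-]
  4 | R B2 → L2 miss [-]
  5 | W B2 → L2 hit [D]
  6 | W B4 → L0 miss [D]
  7 | W B0 → L0 miss wb→B4 [D]
  8 | W B6 → L2 miss wb→B2 [D]
  9 | R B3 → L3 hit [-]
  10 | W B3 → L3 hit [D]
  11 | W B2 → L2 miss wb→B6 [D]
  12 | R B6 → L2 miss wb→B2 [-]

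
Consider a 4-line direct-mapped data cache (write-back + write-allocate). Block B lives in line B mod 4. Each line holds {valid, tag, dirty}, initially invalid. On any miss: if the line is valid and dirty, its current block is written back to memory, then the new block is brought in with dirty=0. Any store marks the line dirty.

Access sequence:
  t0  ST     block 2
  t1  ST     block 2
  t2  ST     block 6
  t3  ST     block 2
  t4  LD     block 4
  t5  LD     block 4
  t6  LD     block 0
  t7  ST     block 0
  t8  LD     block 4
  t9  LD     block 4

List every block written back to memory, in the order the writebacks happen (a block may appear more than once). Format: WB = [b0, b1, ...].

0: W B2 → L2 miss [D]
1: W B2 → L2 hit [D]
2: W B6 → L2 miss wb→B2 [D]
3: W B2 → L2 miss wb→B6 [D]
4: R B4 → L0 miss [-]
5: R B4 → L0 hit [-]
6: R B0 → L0 miss [-]
7: W B0 → L0 hit [D]
8: R B4 → L0 miss wb→B0 [-]
9: R B4 → L0 hit [-]

WB = [2, 6, 0]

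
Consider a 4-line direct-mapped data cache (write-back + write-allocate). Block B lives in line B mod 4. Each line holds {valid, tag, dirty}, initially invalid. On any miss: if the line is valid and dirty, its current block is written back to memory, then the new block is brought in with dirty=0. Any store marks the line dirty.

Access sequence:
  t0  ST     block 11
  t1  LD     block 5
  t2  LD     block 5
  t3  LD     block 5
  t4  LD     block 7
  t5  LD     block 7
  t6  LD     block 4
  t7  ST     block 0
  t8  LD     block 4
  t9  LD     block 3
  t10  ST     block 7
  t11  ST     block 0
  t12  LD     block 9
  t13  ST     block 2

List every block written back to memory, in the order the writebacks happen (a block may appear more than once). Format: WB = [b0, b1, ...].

0: W B11 -> L3 miss  d=D]
1: R B5 -> L1 miss  d=-]
2: R B5 -> L1 hit  d=-]
3: R B5 -> L1 hit  d=-]
4: R B7 -> L3 miss wb->B11  d=-]
5: R B7 -> L3 hit  d=-]
6: R B4 -> L0 miss  d=-]
7: W B0 -> L0 miss  d=D]
8: R B4 -> L0 miss wb->B0  d=-]
9: R B3 -> L3 miss  d=-]
10: W B7 -> L3 miss  d=D]
11: W B0 -> L0 miss  d=D]
12: R B9 -> L1 miss  d=-]
13: W B2 -> L2 miss  d=D]

WB = [11, 0]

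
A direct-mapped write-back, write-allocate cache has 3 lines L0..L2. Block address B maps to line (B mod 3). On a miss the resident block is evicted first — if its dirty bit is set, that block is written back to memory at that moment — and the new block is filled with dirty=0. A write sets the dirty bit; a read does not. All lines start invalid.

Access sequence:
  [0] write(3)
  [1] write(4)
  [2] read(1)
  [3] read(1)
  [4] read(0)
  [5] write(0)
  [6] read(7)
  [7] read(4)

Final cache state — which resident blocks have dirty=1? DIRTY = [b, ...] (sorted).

0: W B3 -> L0 miss  d=D]
1: W B4 -> L1 miss  d=D]
2: R B1 -> L1 miss wb->B4  d=-]
3: R B1 -> L1 hit  d=-]
4: R B0 -> L0 miss wb->B3  d=-]
5: W B0 -> L0 hit  d=D]
6: R B7 -> L1 miss  d=-]
7: R B4 -> L1 miss  d=-]

DIRTY = [0]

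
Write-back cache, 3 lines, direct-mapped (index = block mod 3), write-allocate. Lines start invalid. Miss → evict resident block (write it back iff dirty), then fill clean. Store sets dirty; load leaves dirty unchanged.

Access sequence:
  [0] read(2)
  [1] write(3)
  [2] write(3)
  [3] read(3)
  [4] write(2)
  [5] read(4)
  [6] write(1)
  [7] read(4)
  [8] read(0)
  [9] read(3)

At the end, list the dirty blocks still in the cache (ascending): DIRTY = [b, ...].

  0 | R B2 → L2 miss [-]
  1 | W B3 → L0 miss [D]
  2 | W B3 → L0 hit [D]
  3 | R B3 → L0 hit [D]
  4 | W B2 → L2 hit [D]
  5 | R B4 → L1 miss [-]
  6 | W B1 → L1 miss [D]
  7 | R B4 → L1 miss wb→B1 [-]
  8 | R B0 → L0 miss wb→B3 [-]
  9 | R B3 → L0 miss [-]

DIRTY = [2]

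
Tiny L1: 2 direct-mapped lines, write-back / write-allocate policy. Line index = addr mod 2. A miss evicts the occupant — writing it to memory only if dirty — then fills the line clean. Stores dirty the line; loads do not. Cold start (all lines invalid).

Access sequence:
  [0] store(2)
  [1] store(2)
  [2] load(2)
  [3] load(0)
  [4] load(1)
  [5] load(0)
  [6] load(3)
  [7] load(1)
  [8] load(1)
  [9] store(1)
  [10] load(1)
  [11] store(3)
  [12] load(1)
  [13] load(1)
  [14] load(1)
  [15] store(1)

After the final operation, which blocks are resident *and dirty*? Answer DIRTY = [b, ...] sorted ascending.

  0 | W B2 → L0 miss [D]
  1 | W B2 → L0 hit [D]
  2 | R B2 → L0 hit [D]
  3 | R B0 → L0 miss wb→B2 [-]
  4 | R B1 → L1 miss [-]
  5 | R B0 → L0 hit [-]
  6 | R B3 → L1 miss [-]
  7 | R B1 → L1 miss [-]
  8 | R B1 → L1 hit [-]
  9 | W B1 → L1 hit [D]
  10 | R B1 → L1 hit [D]
  11 | W B3 → L1 miss wb→B1 [D]
  12 | R B1 → L1 miss wb→B3 [-]
  13 | R B1 → L1 hit [-]
  14 | R B1 → L1 hit [-]
  15 | W B1 → L1 hit [D]

DIRTY = [1]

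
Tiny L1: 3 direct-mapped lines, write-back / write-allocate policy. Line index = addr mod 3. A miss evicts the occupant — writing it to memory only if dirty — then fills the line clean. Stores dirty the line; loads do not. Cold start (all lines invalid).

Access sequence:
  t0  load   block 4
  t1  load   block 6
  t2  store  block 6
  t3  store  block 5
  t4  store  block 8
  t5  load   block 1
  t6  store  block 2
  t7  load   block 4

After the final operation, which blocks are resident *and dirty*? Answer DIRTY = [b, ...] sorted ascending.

  0 | R B4 → L1 miss [-]
  1 | R B6 → L0 miss [-]
  2 | W B6 → L0 hit [D]
  3 | W B5 → L2 miss [D]
  4 | W B8 → L2 miss wb→B5 [D]
  5 | R B1 → L1 miss [-]
  6 | W B2 → L2 miss wb→B8 [D]
  7 | R B4 → L1 miss [-]

DIRTY = [2, 6]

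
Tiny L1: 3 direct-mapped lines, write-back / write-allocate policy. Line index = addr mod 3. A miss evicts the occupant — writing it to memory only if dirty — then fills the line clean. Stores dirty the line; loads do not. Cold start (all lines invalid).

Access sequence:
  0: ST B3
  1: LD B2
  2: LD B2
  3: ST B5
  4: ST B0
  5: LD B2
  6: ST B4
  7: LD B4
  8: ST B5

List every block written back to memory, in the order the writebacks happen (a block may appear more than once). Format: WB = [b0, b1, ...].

WB = [3, 5]

0: W B3 -> L0 miss  d=D]
1: R B2 -> L2 miss  d=-]
2: R B2 -> L2 hit  d=-]
3: W B5 -> L2 miss  d=D]
4: W B0 -> L0 miss wb->B3  d=D]
5: R B2 -> L2 miss wb->B5  d=-]
6: W B4 -> L1 miss  d=D]
7: R B4 -> L1 hit  d=D]
8: W B5 -> L2 miss  d=D]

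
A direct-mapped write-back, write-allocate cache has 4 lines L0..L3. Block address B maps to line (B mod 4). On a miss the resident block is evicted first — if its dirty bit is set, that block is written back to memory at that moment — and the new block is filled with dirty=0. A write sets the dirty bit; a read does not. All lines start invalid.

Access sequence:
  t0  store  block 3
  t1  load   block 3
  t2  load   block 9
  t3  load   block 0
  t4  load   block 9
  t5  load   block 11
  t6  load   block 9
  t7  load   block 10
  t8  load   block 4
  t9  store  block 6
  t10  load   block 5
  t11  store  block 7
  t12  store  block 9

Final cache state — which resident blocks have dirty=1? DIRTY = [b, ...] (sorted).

DIRTY = [6, 7, 9]

0: W B3 → L3 miss [D]
1: R B3 → L3 hit [D]
2: R B9 → L1 miss [-]
3: R B0 → L0 miss [-]
4: R B9 → L1 hit [-]
5: R B11 → L3 miss wb→B3 [-]
6: R B9 → L1 hit [-]
7: R B10 → L2 miss [-]
8: R B4 → L0 miss [-]
9: W B6 → L2 miss [D]
10: R B5 → L1 miss [-]
11: W B7 → L3 miss [D]
12: W B9 → L1 miss [D]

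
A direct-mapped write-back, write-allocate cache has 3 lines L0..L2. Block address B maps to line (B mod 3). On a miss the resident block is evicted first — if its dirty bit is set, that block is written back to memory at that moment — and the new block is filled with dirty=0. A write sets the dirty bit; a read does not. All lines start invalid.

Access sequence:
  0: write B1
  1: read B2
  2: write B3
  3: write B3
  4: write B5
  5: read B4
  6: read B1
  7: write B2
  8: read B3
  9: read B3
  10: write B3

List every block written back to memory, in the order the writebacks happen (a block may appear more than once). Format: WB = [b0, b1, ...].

WB = [1, 5]

0: W B1 → L1 miss [D]
1: R B2 → L2 miss [-]
2: W B3 → L0 miss [D]
3: W B3 → L0 hit [D]
4: W B5 → L2 miss [D]
5: R B4 → L1 miss wb→B1 [-]
6: R B1 → L1 miss [-]
7: W B2 → L2 miss wb→B5 [D]
8: R B3 → L0 hit [D]
9: R B3 → L0 hit [D]
10: W B3 → L0 hit [D]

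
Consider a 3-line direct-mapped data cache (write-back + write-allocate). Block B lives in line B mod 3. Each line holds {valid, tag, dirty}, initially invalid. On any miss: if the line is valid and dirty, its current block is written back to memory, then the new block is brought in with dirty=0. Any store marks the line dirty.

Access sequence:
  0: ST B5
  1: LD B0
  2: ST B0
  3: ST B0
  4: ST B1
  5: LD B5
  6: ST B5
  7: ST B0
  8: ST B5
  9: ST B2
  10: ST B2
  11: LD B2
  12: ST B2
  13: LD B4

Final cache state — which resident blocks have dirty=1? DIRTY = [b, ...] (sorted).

0: W B5 -> L2 miss  d=D]
1: R B0 -> L0 miss  d=-]
2: W B0 -> L0 hit  d=D]
3: W B0 -> L0 hit  d=D]
4: W B1 -> L1 miss  d=D]
5: R B5 -> L2 hit  d=D]
6: W B5 -> L2 hit  d=D]
7: W B0 -> L0 hit  d=D]
8: W B5 -> L2 hit  d=D]
9: W B2 -> L2 miss wb->B5  d=D]
10: W B2 -> L2 hit  d=D]
11: R B2 -> L2 hit  d=D]
12: W B2 -> L2 hit  d=D]
13: R B4 -> L1 miss wb->B1  d=-]

DIRTY = [0, 2]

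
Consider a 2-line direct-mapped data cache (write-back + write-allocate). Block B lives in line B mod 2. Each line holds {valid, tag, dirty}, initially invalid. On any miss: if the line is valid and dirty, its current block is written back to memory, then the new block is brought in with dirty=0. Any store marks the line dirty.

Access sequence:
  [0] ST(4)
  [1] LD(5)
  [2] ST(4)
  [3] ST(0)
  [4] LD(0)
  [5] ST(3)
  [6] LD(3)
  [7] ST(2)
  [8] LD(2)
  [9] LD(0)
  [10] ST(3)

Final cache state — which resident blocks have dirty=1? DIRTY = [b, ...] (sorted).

  0 | W B4 → L0 miss [D]
  1 | R B5 → L1 miss [-]
  2 | W B4 → L0 hit [D]
  3 | W B0 → L0 miss wb→B4 [D]
  4 | R B0 → L0 hit [D]
  5 | W B3 → L1 miss [D]
  6 | R B3 → L1 hit [D]
  7 | W B2 → L0 miss wb→B0 [D]
  8 | R B2 → L0 hit [D]
  9 | R B0 → L0 miss wb→B2 [-]
  10 | W B3 → L1 hit [D]

DIRTY = [3]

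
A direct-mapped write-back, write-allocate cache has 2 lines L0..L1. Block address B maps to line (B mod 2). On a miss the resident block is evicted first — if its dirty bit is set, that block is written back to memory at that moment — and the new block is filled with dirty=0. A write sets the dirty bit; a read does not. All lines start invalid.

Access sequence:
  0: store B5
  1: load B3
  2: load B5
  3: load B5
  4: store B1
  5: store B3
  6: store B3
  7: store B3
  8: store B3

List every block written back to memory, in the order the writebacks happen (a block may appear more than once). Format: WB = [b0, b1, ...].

WB = [5, 1]

0: W B5 → L1 miss [D]
1: R B3 → L1 miss wb→B5 [-]
2: R B5 → L1 miss [-]
3: R B5 → L1 hit [-]
4: W B1 → L1 miss [D]
5: W B3 → L1 miss wb→B1 [D]
6: W B3 → L1 hit [D]
7: W B3 → L1 hit [D]
8: W B3 → L1 hit [D]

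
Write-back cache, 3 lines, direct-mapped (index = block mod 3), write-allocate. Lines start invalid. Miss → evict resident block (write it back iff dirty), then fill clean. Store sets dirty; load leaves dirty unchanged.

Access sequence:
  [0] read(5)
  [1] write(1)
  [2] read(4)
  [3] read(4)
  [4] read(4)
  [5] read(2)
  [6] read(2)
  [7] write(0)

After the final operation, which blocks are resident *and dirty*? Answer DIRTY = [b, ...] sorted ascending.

  0 | R B5 → L2 miss [-]
  1 | W B1 → L1 miss [D]
  2 | R B4 → L1 miss wb→B1 [-]
  3 | R B4 → L1 hit [-]
  4 | R B4 → L1 hit [-]
  5 | R B2 → L2 miss [-]
  6 | R B2 → L2 hit [-]
  7 | W B0 → L0 miss [D]

DIRTY = [0]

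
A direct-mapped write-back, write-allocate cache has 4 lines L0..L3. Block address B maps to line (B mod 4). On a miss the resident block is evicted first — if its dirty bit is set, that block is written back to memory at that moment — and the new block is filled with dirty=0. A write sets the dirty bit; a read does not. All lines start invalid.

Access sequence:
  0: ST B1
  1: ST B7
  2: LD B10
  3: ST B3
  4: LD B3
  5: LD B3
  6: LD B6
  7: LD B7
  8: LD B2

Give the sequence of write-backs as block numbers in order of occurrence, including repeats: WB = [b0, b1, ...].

WB = [7, 3]

0: W B1 → L1 miss [D]
1: W B7 → L3 miss [D]
2: R B10 → L2 miss [-]
3: W B3 → L3 miss wb→B7 [D]
4: R B3 → L3 hit [D]
5: R B3 → L3 hit [D]
6: R B6 → L2 miss [-]
7: R B7 → L3 miss wb→B3 [-]
8: R B2 → L2 miss [-]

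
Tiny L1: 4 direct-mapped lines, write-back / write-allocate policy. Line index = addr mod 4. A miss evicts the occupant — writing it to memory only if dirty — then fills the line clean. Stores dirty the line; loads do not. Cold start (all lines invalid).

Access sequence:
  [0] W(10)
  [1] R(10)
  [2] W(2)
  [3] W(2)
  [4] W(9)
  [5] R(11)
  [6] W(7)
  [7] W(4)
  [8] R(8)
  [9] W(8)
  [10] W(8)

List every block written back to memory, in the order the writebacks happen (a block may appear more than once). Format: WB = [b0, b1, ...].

0: W B10 → L2 miss [D]
1: R B10 → L2 hit [D]
2: W B2 → L2 miss wb→B10 [D]
3: W B2 → L2 hit [D]
4: W B9 → L1 miss [D]
5: R B11 → L3 miss [-]
6: W B7 → L3 miss [D]
7: W B4 → L0 miss [D]
8: R B8 → L0 miss wb→B4 [-]
9: W B8 → L0 hit [D]
10: W B8 → L0 hit [D]

WB = [10, 4]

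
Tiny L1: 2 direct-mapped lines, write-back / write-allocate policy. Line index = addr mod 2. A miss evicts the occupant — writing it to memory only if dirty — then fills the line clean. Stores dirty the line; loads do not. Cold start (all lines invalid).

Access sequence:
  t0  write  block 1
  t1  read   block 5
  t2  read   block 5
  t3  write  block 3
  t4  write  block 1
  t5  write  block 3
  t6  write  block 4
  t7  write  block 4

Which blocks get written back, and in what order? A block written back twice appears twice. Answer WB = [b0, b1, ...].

WB = [1, 3, 1]

0: W B1 → L1 miss [D]
1: R B5 → L1 miss wb→B1 [-]
2: R B5 → L1 hit [-]
3: W B3 → L1 miss [D]
4: W B1 → L1 miss wb→B3 [D]
5: W B3 → L1 miss wb→B1 [D]
6: W B4 → L0 miss [D]
7: W B4 → L0 hit [D]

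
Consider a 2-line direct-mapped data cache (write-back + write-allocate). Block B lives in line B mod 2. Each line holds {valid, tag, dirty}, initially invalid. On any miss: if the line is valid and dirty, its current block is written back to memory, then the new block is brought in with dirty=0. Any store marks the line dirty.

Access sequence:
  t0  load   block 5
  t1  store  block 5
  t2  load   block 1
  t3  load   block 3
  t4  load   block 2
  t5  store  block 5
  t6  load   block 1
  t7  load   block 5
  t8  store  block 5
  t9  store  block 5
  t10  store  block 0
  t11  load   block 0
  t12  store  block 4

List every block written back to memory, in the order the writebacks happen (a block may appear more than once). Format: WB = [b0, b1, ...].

  0 | R B5 → L1 miss [-]
  1 | W B5 → L1 hit [D]
  2 | R B1 → L1 miss wb→B5 [-]
  3 | R B3 → L1 miss [-]
  4 | R B2 → L0 miss [-]
  5 | W B5 → L1 miss [D]
  6 | R B1 → L1 miss wb→B5 [-]
  7 | R B5 → L1 miss [-]
  8 | W B5 → L1 hit [D]
  9 | W B5 → L1 hit [D]
  10 | W B0 → L0 miss [D]
  11 | R B0 → L0 hit [D]
  12 | W B4 → L0 miss wb→B0 [D]

WB = [5, 5, 0]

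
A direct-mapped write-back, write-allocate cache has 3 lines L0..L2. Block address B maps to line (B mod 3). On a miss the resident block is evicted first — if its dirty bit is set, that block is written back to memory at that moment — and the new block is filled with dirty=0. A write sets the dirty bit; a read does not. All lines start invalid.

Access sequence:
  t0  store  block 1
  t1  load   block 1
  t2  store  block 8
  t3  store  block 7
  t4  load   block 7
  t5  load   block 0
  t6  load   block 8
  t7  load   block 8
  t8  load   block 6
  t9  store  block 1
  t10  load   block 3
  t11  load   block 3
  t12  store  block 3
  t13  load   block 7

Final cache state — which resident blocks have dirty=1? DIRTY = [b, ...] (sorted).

0: W B1 → L1 miss [D]
1: R B1 → L1 hit [D]
2: W B8 → L2 miss [D]
3: W B7 → L1 miss wb→B1 [D]
4: R B7 → L1 hit [D]
5: R B0 → L0 miss [-]
6: R B8 → L2 hit [D]
7: R B8 → L2 hit [D]
8: R B6 → L0 miss [-]
9: W B1 → L1 miss wb→B7 [D]
10: R B3 → L0 miss [-]
11: R B3 → L0 hit [-]
12: W B3 → L0 hit [D]
13: R B7 → L1 miss wb→B1 [-]

DIRTY = [3, 8]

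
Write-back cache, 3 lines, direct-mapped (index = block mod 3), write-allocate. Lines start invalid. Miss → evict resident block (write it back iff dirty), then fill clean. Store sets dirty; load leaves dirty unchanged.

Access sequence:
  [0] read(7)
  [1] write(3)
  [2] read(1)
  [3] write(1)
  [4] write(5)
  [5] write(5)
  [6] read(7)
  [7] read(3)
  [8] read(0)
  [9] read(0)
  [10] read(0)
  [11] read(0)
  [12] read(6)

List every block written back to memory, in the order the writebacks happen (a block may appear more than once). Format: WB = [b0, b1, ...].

WB = [1, 3]

  0 | R B7 → L1 miss [-]
  1 | W B3 → L0 miss [D]
  2 | R B1 → L1 miss [-]
  3 | W B1 → L1 hit [D]
  4 | W B5 → L2 miss [D]
  5 | W B5 → L2 hit [D]
  6 | R B7 → L1 miss wb→B1 [-]
  7 | R B3 → L0 hit [D]
  8 | R B0 → L0 miss wb→B3 [-]
  9 | R B0 → L0 hit [-]
  10 | R B0 → L0 hit [-]
  11 | R B0 → L0 hit [-]
  12 | R B6 → L0 miss [-]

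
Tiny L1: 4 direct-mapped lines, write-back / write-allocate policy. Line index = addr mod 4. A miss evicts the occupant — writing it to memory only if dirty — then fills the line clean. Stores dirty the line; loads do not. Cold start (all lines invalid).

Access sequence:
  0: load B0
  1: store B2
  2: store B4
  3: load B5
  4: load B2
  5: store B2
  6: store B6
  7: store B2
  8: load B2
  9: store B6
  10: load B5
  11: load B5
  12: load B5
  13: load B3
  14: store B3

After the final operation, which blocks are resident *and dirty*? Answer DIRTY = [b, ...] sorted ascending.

DIRTY = [3, 4, 6]

0: R B0 -> L0 miss  d=-]
1: W B2 -> L2 miss  d=D]
2: W B4 -> L0 miss  d=D]
3: R B5 -> L1 miss  d=-]
4: R B2 -> L2 hit  d=D]
5: W B2 -> L2 hit  d=D]
6: W B6 -> L2 miss wb->B2  d=D]
7: W B2 -> L2 miss wb->B6  d=D]
8: R B2 -> L2 hit  d=D]
9: W B6 -> L2 miss wb->B2  d=D]
10: R B5 -> L1 hit  d=-]
11: R B5 -> L1 hit  d=-]
12: R B5 -> L1 hit  d=-]
13: R B3 -> L3 miss  d=-]
14: W B3 -> L3 hit  d=D]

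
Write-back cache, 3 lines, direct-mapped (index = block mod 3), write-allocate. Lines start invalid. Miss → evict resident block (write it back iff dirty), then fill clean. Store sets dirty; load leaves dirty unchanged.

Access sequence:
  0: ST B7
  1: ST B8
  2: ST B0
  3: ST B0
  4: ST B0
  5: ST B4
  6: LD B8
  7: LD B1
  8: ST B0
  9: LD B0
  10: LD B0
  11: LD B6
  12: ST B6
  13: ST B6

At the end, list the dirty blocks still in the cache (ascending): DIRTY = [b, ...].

0: W B7 -> L1 miss  d=D]
1: W B8 -> L2 miss  d=D]
2: W B0 -> L0 miss  d=D]
3: W B0 -> L0 hit  d=D]
4: W B0 -> L0 hit  d=D]
5: W B4 -> L1 miss wb->B7  d=D]
6: R B8 -> L2 hit  d=D]
7: R B1 -> L1 miss wb->B4  d=-]
8: W B0 -> L0 hit  d=D]
9: R B0 -> L0 hit  d=D]
10: R B0 -> L0 hit  d=D]
11: R B6 -> L0 miss wb->B0  d=-]
12: W B6 -> L0 hit  d=D]
13: W B6 -> L0 hit  d=D]

DIRTY = [6, 8]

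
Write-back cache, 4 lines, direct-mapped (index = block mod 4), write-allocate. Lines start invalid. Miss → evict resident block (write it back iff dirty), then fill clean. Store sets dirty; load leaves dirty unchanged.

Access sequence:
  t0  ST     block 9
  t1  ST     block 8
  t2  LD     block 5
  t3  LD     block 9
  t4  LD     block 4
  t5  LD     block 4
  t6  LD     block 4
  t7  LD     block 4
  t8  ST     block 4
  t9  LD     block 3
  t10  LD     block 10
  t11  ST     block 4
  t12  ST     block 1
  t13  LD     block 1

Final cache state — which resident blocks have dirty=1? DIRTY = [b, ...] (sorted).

DIRTY = [1, 4]

  0 | W B9 → L1 miss [D]
  1 | W B8 → L0 miss [D]
  2 | R B5 → L1 miss wb→B9 [-]
  3 | R B9 → L1 miss [-]
  4 | R B4 → L0 miss wb→B8 [-]
  5 | R B4 → L0 hit [-]
  6 | R B4 → L0 hit [-]
  7 | R B4 → L0 hit [-]
  8 | W B4 → L0 hit [D]
  9 | R B3 → L3 miss [-]
  10 | R B10 → L2 miss [-]
  11 | W B4 → L0 hit [D]
  12 | W B1 → L1 miss [D]
  13 | R B1 → L1 hit [D]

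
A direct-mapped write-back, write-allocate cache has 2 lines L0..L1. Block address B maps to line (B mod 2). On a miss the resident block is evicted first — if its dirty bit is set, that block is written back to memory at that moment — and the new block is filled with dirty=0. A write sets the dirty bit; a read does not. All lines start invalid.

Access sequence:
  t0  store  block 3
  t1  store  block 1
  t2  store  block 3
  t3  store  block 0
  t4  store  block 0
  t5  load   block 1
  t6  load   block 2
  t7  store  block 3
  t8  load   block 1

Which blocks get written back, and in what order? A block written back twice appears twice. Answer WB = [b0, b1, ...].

0: W B3 → L1 miss [D]
1: W B1 → L1 miss wb→B3 [D]
2: W B3 → L1 miss wb→B1 [D]
3: W B0 → L0 miss [D]
4: W B0 → L0 hit [D]
5: R B1 → L1 miss wb→B3 [-]
6: R B2 → L0 miss wb→B0 [-]
7: W B3 → L1 miss [D]
8: R B1 → L1 miss wb→B3 [-]

WB = [3, 1, 3, 0, 3]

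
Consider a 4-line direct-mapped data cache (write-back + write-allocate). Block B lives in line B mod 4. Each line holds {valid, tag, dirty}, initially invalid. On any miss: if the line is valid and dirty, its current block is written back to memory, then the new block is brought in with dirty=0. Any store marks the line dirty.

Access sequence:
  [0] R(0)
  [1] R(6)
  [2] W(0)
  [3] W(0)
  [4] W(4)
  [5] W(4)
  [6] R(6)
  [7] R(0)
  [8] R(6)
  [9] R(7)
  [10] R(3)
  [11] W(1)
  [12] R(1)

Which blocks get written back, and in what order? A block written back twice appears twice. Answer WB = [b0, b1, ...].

WB = [0, 4]

0: R B0 → L0 miss [-]
1: R B6 → L2 miss [-]
2: W B0 → L0 hit [D]
3: W B0 → L0 hit [D]
4: W B4 → L0 miss wb→B0 [D]
5: W B4 → L0 hit [D]
6: R B6 → L2 hit [-]
7: R B0 → L0 miss wb→B4 [-]
8: R B6 → L2 hit [-]
9: R B7 → L3 miss [-]
10: R B3 → L3 miss [-]
11: W B1 → L1 miss [D]
12: R B1 → L1 hit [D]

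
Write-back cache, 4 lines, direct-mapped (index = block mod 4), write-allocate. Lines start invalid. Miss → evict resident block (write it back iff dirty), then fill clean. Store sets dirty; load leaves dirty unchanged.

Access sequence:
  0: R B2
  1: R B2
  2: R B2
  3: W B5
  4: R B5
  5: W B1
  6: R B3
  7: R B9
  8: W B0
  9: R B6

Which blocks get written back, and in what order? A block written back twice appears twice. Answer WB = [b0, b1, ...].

WB = [5, 1]

0: R B2 -> L2 miss  d=-]
1: R B2 -> L2 hit  d=-]
2: R B2 -> L2 hit  d=-]
3: W B5 -> L1 miss  d=D]
4: R B5 -> L1 hit  d=D]
5: W B1 -> L1 miss wb->B5  d=D]
6: R B3 -> L3 miss  d=-]
7: R B9 -> L1 miss wb->B1  d=-]
8: W B0 -> L0 miss  d=D]
9: R B6 -> L2 miss  d=-]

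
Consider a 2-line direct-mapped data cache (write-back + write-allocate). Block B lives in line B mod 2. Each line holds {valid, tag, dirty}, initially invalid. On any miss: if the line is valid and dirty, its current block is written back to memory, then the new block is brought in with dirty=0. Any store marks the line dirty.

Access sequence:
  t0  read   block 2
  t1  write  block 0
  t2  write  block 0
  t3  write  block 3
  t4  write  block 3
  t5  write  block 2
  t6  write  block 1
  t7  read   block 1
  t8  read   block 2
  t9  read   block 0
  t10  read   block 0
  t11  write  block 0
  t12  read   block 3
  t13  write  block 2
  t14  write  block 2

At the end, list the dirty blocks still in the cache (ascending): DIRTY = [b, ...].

  0 | R B2 → L0 miss [-]
  1 | W B0 → L0 miss [D]
  2 | W B0 → L0 hit [D]
  3 | W B3 → L1 miss [D]
  4 | W B3 → L1 hit [D]
  5 | W B2 → L0 miss wb→B0 [D]
  6 | W B1 → L1 miss wb→B3 [D]
  7 | R B1 → L1 hit [D]
  8 | R B2 → L0 hit [D]
  9 | R B0 → L0 miss wb→B2 [-]
  10 | R B0 → L0 hit [-]
  11 | W B0 → L0 hit [D]
  12 | R B3 → L1 miss wb→B1 [-]
  13 | W B2 → L0 miss wb→B0 [D]
  14 | W B2 → L0 hit [D]

DIRTY = [2]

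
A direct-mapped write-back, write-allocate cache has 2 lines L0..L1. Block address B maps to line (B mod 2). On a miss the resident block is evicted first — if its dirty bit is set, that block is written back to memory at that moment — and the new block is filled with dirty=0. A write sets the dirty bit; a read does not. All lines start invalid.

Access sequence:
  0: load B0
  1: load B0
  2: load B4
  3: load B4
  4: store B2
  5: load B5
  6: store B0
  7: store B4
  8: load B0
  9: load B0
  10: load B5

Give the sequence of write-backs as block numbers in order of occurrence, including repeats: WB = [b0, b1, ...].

WB = [2, 0, 4]

0: R B0 → L0 miss [-]
1: R B0 → L0 hit [-]
2: R B4 → L0 miss [-]
3: R B4 → L0 hit [-]
4: W B2 → L0 miss [D]
5: R B5 → L1 miss [-]
6: W B0 → L0 miss wb→B2 [D]
7: W B4 → L0 miss wb→B0 [D]
8: R B0 → L0 miss wb→B4 [-]
9: R B0 → L0 hit [-]
10: R B5 → L1 hit [-]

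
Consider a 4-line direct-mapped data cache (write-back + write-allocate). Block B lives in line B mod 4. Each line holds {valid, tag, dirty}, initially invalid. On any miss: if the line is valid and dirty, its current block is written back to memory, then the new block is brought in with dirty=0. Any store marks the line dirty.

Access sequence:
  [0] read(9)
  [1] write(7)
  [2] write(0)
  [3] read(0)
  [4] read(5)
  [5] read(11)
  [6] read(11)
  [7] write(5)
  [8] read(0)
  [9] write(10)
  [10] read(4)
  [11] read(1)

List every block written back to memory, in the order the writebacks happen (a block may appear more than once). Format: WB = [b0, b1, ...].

WB = [7, 0, 5]

  0 | R B9 → L1 miss [-]
  1 | W B7 → L3 miss [D]
  2 | W B0 → L0 miss [D]
  3 | R B0 → L0 hit [D]
  4 | R B5 → L1 miss [-]
  5 | R B11 → L3 miss wb→B7 [-]
  6 | R B11 → L3 hit [-]
  7 | W B5 → L1 hit [D]
  8 | R B0 → L0 hit [D]
  9 | W B10 → L2 miss [D]
  10 | R B4 → L0 miss wb→B0 [-]
  11 | R B1 → L1 miss wb→B5 [-]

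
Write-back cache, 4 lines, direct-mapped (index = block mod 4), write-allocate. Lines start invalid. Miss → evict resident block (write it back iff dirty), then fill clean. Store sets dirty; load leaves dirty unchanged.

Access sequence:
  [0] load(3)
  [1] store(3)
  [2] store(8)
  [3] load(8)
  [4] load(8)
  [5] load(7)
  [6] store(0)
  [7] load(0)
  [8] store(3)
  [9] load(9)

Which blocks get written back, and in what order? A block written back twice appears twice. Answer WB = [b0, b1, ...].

WB = [3, 8]

0: R B3 -> L3 miss  d=-]
1: W B3 -> L3 hit  d=D]
2: W B8 -> L0 miss  d=D]
3: R B8 -> L0 hit  d=D]
4: R B8 -> L0 hit  d=D]
5: R B7 -> L3 miss wb->B3  d=-]
6: W B0 -> L0 miss wb->B8  d=D]
7: R B0 -> L0 hit  d=D]
8: W B3 -> L3 miss  d=D]
9: R B9 -> L1 miss  d=-]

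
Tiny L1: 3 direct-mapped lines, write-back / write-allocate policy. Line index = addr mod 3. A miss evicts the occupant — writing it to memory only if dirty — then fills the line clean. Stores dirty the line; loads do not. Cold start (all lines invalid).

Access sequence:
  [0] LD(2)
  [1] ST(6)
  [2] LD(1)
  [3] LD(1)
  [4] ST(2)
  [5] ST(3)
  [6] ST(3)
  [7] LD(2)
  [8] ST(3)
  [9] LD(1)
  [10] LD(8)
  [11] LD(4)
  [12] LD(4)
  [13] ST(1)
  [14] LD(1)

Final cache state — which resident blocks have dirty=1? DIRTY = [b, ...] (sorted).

  0 | R B2 → L2 miss [-]
  1 | W B6 → L0 miss [D]
  2 | R B1 → L1 miss [-]
  3 | R B1 → L1 hit [-]
  4 | W B2 → L2 hit [D]
  5 | W B3 → L0 miss wb→B6 [D]
  6 | W B3 → L0 hit [D]
  7 | R B2 → L2 hit [D]
  8 | W B3 → L0 hit [D]
  9 | R B1 → L1 hit [-]
  10 | R B8 → L2 miss wb→B2 [-]
  11 | R B4 → L1 miss [-]
  12 | R B4 → L1 hit [-]
  13 | W B1 → L1 miss [D]
  14 | R B1 → L1 hit [D]

DIRTY = [1, 3]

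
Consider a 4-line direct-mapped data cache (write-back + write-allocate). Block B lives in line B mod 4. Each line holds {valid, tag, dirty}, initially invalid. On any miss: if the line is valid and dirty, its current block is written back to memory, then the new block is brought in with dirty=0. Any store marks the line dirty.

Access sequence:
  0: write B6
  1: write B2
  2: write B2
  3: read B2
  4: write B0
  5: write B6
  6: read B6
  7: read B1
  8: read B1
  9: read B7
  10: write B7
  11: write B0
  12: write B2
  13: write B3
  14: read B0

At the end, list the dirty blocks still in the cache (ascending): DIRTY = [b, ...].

DIRTY = [0, 2, 3]

  0 | W B6 → L2 miss [D]
  1 | W B2 → L2 miss wb→B6 [D]
  2 | W B2 → L2 hit [D]
  3 | R B2 → L2 hit [D]
  4 | W B0 → L0 miss [D]
  5 | W B6 → L2 miss wb→B2 [D]
  6 | R B6 → L2 hit [D]
  7 | R B1 → L1 miss [-]
  8 | R B1 → L1 hit [-]
  9 | R B7 → L3 miss [-]
  10 | W B7 → L3 hit [D]
  11 | W B0 → L0 hit [D]
  12 | W B2 → L2 miss wb→B6 [D]
  13 | W B3 → L3 miss wb→B7 [D]
  14 | R B0 → L0 hit [D]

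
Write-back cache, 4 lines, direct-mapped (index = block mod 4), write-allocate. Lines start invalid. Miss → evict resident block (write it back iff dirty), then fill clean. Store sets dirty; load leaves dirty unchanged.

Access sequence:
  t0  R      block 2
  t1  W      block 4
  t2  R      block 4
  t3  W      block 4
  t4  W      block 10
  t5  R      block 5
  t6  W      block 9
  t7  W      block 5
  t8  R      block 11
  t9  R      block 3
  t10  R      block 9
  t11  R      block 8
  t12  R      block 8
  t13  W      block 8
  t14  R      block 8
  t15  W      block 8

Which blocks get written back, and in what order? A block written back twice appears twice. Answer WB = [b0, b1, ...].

  0 | R B2 → L2 miss [-]
  1 | W B4 → L0 miss [D]
  2 | R B4 → L0 hit [D]
  3 | W B4 → L0 hit [D]
  4 | W B10 → L2 miss [D]
  5 | R B5 → L1 miss [-]
  6 | W B9 → L1 miss [D]
  7 | W B5 → L1 miss wb→B9 [D]
  8 | R B11 → L3 miss [-]
  9 | R B3 → L3 miss [-]
  10 | R B9 → L1 miss wb→B5 [-]
  11 | R B8 → L0 miss wb→B4 [-]
  12 | R B8 → L0 hit [-]
  13 | W B8 → L0 hit [D]
  14 | R B8 → L0 hit [D]
  15 | W B8 → L0 hit [D]

WB = [9, 5, 4]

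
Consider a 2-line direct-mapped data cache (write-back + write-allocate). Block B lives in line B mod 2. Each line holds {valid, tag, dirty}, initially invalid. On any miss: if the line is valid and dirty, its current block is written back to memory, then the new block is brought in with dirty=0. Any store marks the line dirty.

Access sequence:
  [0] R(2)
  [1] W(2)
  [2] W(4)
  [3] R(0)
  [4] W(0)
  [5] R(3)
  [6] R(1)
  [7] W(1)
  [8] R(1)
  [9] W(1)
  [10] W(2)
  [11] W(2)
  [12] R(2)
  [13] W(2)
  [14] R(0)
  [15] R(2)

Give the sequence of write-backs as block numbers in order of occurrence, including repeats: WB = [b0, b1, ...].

0: R B2 → L0 miss [-]
1: W B2 → L0 hit [D]
2: W B4 → L0 miss wb→B2 [D]
3: R B0 → L0 miss wb→B4 [-]
4: W B0 → L0 hit [D]
5: R B3 → L1 miss [-]
6: R B1 → L1 miss [-]
7: W B1 → L1 hit [D]
8: R B1 → L1 hit [D]
9: W B1 → L1 hit [D]
10: W B2 → L0 miss wb→B0 [D]
11: W B2 → L0 hit [D]
12: R B2 → L0 hit [D]
13: W B2 → L0 hit [D]
14: R B0 → L0 miss wb→B2 [-]
15: R B2 → L0 miss [-]

WB = [2, 4, 0, 2]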